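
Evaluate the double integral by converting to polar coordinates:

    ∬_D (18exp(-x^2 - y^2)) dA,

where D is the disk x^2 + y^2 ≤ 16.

The region D is 0 ≤ r ≤ 4, 0 ≤ θ ≤ 2π in polar coordinates, where x = r cos(θ), y = r sin(θ), and dA = r dr dθ.

Under the substitution, the integrand becomes 18exp(-r^2), so

    ∬_D (18exp(-x^2 - y^2)) dA = ∫_{0}^{2π} ∫_{0}^{4} (18exp(-r^2)) · r dr dθ.

Inner integral (in r): ∫_{0}^{4} (18exp(-r^2)) · r dr = 9 - 9exp(-16).

Outer integral (in θ): ∫_{0}^{2π} (9 - 9exp(-16)) dθ = -18π exp(-16) + 18π.

Therefore ∬_D (18exp(-x^2 - y^2)) dA = -18π exp(-16) + 18π.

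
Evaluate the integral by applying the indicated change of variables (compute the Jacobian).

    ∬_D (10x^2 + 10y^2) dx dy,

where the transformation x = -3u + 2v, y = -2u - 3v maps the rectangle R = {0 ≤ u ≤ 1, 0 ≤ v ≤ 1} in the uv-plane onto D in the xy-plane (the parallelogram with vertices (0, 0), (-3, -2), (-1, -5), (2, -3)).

Compute the Jacobian determinant of (x, y) with respect to (u, v):

    ∂(x,y)/∂(u,v) = | -3  2 | = (-3)(-3) - (2)(-2) = 13.
                   | -2  -3 |

Its absolute value is |J| = 13 (the area scaling factor).

Substituting x = -3u + 2v, y = -2u - 3v into the integrand,

    10x^2 + 10y^2 → 130u^2 + 130v^2,

so the integral becomes

    ∬_R (130u^2 + 130v^2) · |J| du dv = ∫_0^1 ∫_0^1 (1690u^2 + 1690v^2) dv du.

Inner (v): 1690u^2 + 1690/3.
Outer (u): 3380/3.

Therefore ∬_D (10x^2 + 10y^2) dx dy = 3380/3.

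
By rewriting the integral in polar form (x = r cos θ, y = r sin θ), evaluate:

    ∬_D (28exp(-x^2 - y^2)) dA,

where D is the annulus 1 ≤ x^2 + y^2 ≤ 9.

The region D is 1 ≤ r ≤ 3, 0 ≤ θ ≤ 2π in polar coordinates, where x = r cos(θ), y = r sin(θ), and dA = r dr dθ.

Under the substitution, the integrand becomes 28exp(-r^2), so

    ∬_D (28exp(-x^2 - y^2)) dA = ∫_{0}^{2π} ∫_{1}^{3} (28exp(-r^2)) · r dr dθ.

Inner integral (in r): ∫_{1}^{3} (28exp(-r^2)) · r dr = -(14 - 14exp(8))exp(-9).

Outer integral (in θ): ∫_{0}^{2π} (-(14 - 14exp(8))exp(-9)) dθ = -28π (1 - exp(8))exp(-9).

Therefore ∬_D (28exp(-x^2 - y^2)) dA = -28π (1 - exp(8))exp(-9).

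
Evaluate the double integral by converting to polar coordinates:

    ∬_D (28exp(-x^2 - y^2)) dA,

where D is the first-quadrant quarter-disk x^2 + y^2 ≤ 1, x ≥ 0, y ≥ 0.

The region D is 0 ≤ r ≤ 1, 0 ≤ θ ≤ π/2 in polar coordinates, where x = r cos(θ), y = r sin(θ), and dA = r dr dθ.

Under the substitution, the integrand becomes 28exp(-r^2), so

    ∬_D (28exp(-x^2 - y^2)) dA = ∫_{0}^{π/2} ∫_{0}^{1} (28exp(-r^2)) · r dr dθ.

Inner integral (in r): ∫_{0}^{1} (28exp(-r^2)) · r dr = 14 - 14exp(-1).

Outer integral (in θ): ∫_{0}^{π/2} (14 - 14exp(-1)) dθ = -7π exp(-1) + 7π.

Therefore ∬_D (28exp(-x^2 - y^2)) dA = -7π exp(-1) + 7π.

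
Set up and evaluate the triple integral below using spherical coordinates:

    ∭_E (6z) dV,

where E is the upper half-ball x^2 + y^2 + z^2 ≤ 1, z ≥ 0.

In spherical coordinates, x = ρ sin(φ) cos(θ), y = ρ sin(φ) sin(θ), z = ρ cos(φ), and dV = ρ^2 sin(φ) dρ dφ dθ.

The integrand becomes 6ρ cos(φ), so

    ∭_E (6z) dV = ∫_{0}^{2π} ∫_{0}^{π/2} ∫_{0}^{1} (6ρ cos(φ)) · ρ^2 sin(φ) dρ dφ dθ.

Inner (ρ): 3sin(2φ)/4.
Middle (φ): 3/4.
Outer (θ): 3π/2.

Therefore the triple integral equals 3π/2.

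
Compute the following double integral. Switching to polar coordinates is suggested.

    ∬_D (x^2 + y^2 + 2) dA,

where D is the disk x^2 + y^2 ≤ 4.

The region D is 0 ≤ r ≤ 2, 0 ≤ θ ≤ 2π in polar coordinates, where x = r cos(θ), y = r sin(θ), and dA = r dr dθ.

Under the substitution, the integrand becomes r^2 + 2, so

    ∬_D (x^2 + y^2 + 2) dA = ∫_{0}^{2π} ∫_{0}^{2} (r^2 + 2) · r dr dθ.

Inner integral (in r): ∫_{0}^{2} (r^2 + 2) · r dr = 8.

Outer integral (in θ): ∫_{0}^{2π} (8) dθ = 16π.

Therefore ∬_D (x^2 + y^2 + 2) dA = 16π.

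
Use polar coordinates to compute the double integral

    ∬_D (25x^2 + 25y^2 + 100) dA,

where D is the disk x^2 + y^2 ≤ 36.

The region D is 0 ≤ r ≤ 6, 0 ≤ θ ≤ 2π in polar coordinates, where x = r cos(θ), y = r sin(θ), and dA = r dr dθ.

Under the substitution, the integrand becomes 25r^2 + 100, so

    ∬_D (25x^2 + 25y^2 + 100) dA = ∫_{0}^{2π} ∫_{0}^{6} (25r^2 + 100) · r dr dθ.

Inner integral (in r): ∫_{0}^{6} (25r^2 + 100) · r dr = 9900.

Outer integral (in θ): ∫_{0}^{2π} (9900) dθ = 19800π.

Therefore ∬_D (25x^2 + 25y^2 + 100) dA = 19800π.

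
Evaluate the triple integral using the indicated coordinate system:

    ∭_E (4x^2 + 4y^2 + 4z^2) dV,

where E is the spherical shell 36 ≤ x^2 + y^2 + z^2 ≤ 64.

In spherical coordinates, x = ρ sin(φ) cos(θ), y = ρ sin(φ) sin(θ), z = ρ cos(φ), and dV = ρ^2 sin(φ) dρ dφ dθ.

The integrand becomes 4ρ^2, so

    ∭_E (4x^2 + 4y^2 + 4z^2) dV = ∫_{0}^{2π} ∫_{0}^{π} ∫_{6}^{8} (4ρ^2) · ρ^2 sin(φ) dρ dφ dθ.

Inner (ρ): 99968sin(φ)/5.
Middle (φ): 199936/5.
Outer (θ): 399872π/5.

Therefore the triple integral equals 399872π/5.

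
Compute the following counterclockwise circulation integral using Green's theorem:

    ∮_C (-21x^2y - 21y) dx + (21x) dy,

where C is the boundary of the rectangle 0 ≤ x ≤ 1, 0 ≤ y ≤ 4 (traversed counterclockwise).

Green's theorem converts the closed line integral into a double integral over the enclosed region D:

    ∮_C P dx + Q dy = ∬_D (∂Q/∂x - ∂P/∂y) dA.

Here P = -21x^2y - 21y, Q = 21x, so

    ∂Q/∂x = 21,    ∂P/∂y = -21x^2 - 21,
    ∂Q/∂x - ∂P/∂y = 21x^2 + 42.

D is the region 0 ≤ x ≤ 1, 0 ≤ y ≤ 4. Evaluating the double integral:

    ∬_D (21x^2 + 42) dA = ∫_0^{1} ∫_0^{4} (21x^2 + 42) dy dx.

Inner (y from 0 to 4): 84x^2 + 168.
Outer (x from 0 to 1): 196.

Therefore ∮_C P dx + Q dy = 196.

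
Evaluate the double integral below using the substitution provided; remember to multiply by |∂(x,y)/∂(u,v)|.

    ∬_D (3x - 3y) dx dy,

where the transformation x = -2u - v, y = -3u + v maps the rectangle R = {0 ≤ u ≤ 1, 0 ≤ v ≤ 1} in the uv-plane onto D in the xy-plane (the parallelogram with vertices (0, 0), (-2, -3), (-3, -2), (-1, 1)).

Compute the Jacobian determinant of (x, y) with respect to (u, v):

    ∂(x,y)/∂(u,v) = | -2  -1 | = (-2)(1) - (-1)(-3) = -5.
                   | -3  1 |

Its absolute value is |J| = 5 (the area scaling factor).

Substituting x = -2u - v, y = -3u + v into the integrand,

    3x - 3y → 3u - 6v,

so the integral becomes

    ∬_R (3u - 6v) · |J| du dv = ∫_0^1 ∫_0^1 (15u - 30v) dv du.

Inner (v): 15u - 15.
Outer (u): -15/2.

Therefore ∬_D (3x - 3y) dx dy = -15/2.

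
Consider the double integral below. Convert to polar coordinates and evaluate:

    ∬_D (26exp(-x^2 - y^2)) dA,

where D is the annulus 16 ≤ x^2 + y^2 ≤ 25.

The region D is 4 ≤ r ≤ 5, 0 ≤ θ ≤ 2π in polar coordinates, where x = r cos(θ), y = r sin(θ), and dA = r dr dθ.

Under the substitution, the integrand becomes 26exp(-r^2), so

    ∬_D (26exp(-x^2 - y^2)) dA = ∫_{0}^{2π} ∫_{4}^{5} (26exp(-r^2)) · r dr dθ.

Inner integral (in r): ∫_{4}^{5} (26exp(-r^2)) · r dr = -(13 - 13exp(9))exp(-25).

Outer integral (in θ): ∫_{0}^{2π} (-(13 - 13exp(9))exp(-25)) dθ = -26π (1 - exp(9))exp(-25).

Therefore ∬_D (26exp(-x^2 - y^2)) dA = -26π (1 - exp(9))exp(-25).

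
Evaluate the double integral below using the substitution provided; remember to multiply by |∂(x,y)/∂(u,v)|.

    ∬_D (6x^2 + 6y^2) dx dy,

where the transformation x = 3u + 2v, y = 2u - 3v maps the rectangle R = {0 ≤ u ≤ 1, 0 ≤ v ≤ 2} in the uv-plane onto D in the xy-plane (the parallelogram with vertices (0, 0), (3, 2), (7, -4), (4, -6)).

Compute the Jacobian determinant of (x, y) with respect to (u, v):

    ∂(x,y)/∂(u,v) = | 3  2 | = (3)(-3) - (2)(2) = -13.
                   | 2  -3 |

Its absolute value is |J| = 13 (the area scaling factor).

Substituting x = 3u + 2v, y = 2u - 3v into the integrand,

    6x^2 + 6y^2 → 78u^2 + 78v^2,

so the integral becomes

    ∬_R (78u^2 + 78v^2) · |J| du dv = ∫_0^1 ∫_0^2 (1014u^2 + 1014v^2) dv du.

Inner (v): 2028u^2 + 2704.
Outer (u): 3380.

Therefore ∬_D (6x^2 + 6y^2) dx dy = 3380.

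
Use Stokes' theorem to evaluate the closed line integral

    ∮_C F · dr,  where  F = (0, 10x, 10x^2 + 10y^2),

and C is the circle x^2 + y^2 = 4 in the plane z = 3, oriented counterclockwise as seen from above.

Let S be the flat disk x^2 + y^2 ≤ 4 in the plane z = 3, with upward unit normal n̂ = ẑ. By Stokes' theorem,

    ∮_C F · dr = ∬_S (∇ × F) · n̂ dS = ∬_D (curl F)_z dA,

where D is the disk x^2 + y^2 ≤ 4.

Compute the curl of F = (0, 10x, 10x^2 + 10y^2):
    (∇ × F)_x = ∂F_z/∂y - ∂F_y/∂z = 20y,
    (∇ × F)_y = ∂F_x/∂z - ∂F_z/∂x = -20x,
    (∇ × F)_z = ∂F_y/∂x - ∂F_x/∂y = 10.

On z = 3, (curl F)_z = 10.

Convert to polar (x = r cos θ, y = r sin θ, dA = r dr dθ); the integrand becomes 10, so

    ∬_D (curl F)_z dA = ∫_0^{2π} ∫_0^{2} (10) · r dr dθ.

Inner (r from 0 to 2): 20.
Outer (θ from 0 to 2π): 40π.

Therefore ∮_C F · dr = 40π.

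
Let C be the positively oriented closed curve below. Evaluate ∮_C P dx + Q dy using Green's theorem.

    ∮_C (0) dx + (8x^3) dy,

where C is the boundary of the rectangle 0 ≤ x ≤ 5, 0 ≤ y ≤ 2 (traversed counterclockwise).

Green's theorem converts the closed line integral into a double integral over the enclosed region D:

    ∮_C P dx + Q dy = ∬_D (∂Q/∂x - ∂P/∂y) dA.

Here P = 0, Q = 8x^3, so

    ∂Q/∂x = 24x^2,    ∂P/∂y = 0,
    ∂Q/∂x - ∂P/∂y = 24x^2.

D is the region 0 ≤ x ≤ 5, 0 ≤ y ≤ 2. Evaluating the double integral:

    ∬_D (24x^2) dA = ∫_0^{5} ∫_0^{2} (24x^2) dy dx.

Inner (y from 0 to 2): 48x^2.
Outer (x from 0 to 5): 2000.

Therefore ∮_C P dx + Q dy = 2000.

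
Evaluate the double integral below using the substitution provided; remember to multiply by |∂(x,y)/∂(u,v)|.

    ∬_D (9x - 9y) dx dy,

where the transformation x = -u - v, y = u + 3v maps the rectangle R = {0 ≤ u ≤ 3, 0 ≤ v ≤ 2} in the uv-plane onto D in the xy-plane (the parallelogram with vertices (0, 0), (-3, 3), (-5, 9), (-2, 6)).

Compute the Jacobian determinant of (x, y) with respect to (u, v):

    ∂(x,y)/∂(u,v) = | -1  -1 | = (-1)(3) - (-1)(1) = -2.
                   | 1  3 |

Its absolute value is |J| = 2 (the area scaling factor).

Substituting x = -u - v, y = u + 3v into the integrand,

    9x - 9y → -18u - 36v,

so the integral becomes

    ∬_R (-18u - 36v) · |J| du dv = ∫_0^3 ∫_0^2 (-36u - 72v) dv du.

Inner (v): -72u - 144.
Outer (u): -756.

Therefore ∬_D (9x - 9y) dx dy = -756.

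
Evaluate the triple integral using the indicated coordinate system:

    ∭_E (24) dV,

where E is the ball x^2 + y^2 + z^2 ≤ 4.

In spherical coordinates, x = ρ sin(φ) cos(θ), y = ρ sin(φ) sin(θ), z = ρ cos(φ), and dV = ρ^2 sin(φ) dρ dφ dθ.

The integrand becomes 24, so

    ∭_E (24) dV = ∫_{0}^{2π} ∫_{0}^{π} ∫_{0}^{2} (24) · ρ^2 sin(φ) dρ dφ dθ.

Inner (ρ): 64sin(φ).
Middle (φ): 128.
Outer (θ): 256π.

Therefore the triple integral equals 256π.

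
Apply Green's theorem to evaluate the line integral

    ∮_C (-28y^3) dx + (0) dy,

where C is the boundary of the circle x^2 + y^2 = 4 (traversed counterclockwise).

Green's theorem converts the closed line integral into a double integral over the enclosed region D:

    ∮_C P dx + Q dy = ∬_D (∂Q/∂x - ∂P/∂y) dA.

Here P = -28y^3, Q = 0, so

    ∂Q/∂x = 0,    ∂P/∂y = -84y^2,
    ∂Q/∂x - ∂P/∂y = 84y^2.

D is the region x^2 + y^2 ≤ 4. Evaluating the double integral:

In polar coordinates (x = r cos θ, y = r sin θ, dA = r dr dθ) the integrand becomes 84r^2sin(θ)^2, so

    ∬_D (84y^2) dA = ∫_0^{2π} ∫_0^{2} (84r^2sin(θ)^2) · r dr dθ.

Inner (r from 0 to 2): 336sin(θ)^2.
Outer (θ from 0 to 2π): 336π.

Therefore ∮_C P dx + Q dy = 336π.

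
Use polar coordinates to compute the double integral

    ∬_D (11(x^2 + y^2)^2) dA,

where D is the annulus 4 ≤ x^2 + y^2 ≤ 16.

The region D is 2 ≤ r ≤ 4, 0 ≤ θ ≤ 2π in polar coordinates, where x = r cos(θ), y = r sin(θ), and dA = r dr dθ.

Under the substitution, the integrand becomes 11r^4, so

    ∬_D (11(x^2 + y^2)^2) dA = ∫_{0}^{2π} ∫_{2}^{4} (11r^4) · r dr dθ.

Inner integral (in r): ∫_{2}^{4} (11r^4) · r dr = 7392.

Outer integral (in θ): ∫_{0}^{2π} (7392) dθ = 14784π.

Therefore ∬_D (11(x^2 + y^2)^2) dA = 14784π.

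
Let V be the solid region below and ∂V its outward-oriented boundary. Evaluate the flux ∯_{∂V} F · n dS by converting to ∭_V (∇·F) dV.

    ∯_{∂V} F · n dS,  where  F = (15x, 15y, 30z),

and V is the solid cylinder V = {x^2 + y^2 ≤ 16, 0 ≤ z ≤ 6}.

By the divergence theorem,

    ∯_{∂V} F · n dS = ∭_V (∇ · F) dV.

Compute the divergence:
    ∇ · F = ∂F_x/∂x + ∂F_y/∂y + ∂F_z/∂z = 15 + 15 + 30 = 60.

In cylindrical coordinates, x = r cos(θ), y = r sin(θ), z = z, dV = r dr dθ dz, with 0 ≤ r ≤ 4, 0 ≤ θ ≤ 2π, 0 ≤ z ≤ 6.

The integrand, after substitution and multiplying by the volume element, becomes (60) · r, so

    ∭_V (∇·F) dV = ∫_0^{2π} ∫_0^{4} ∫_0^{6} (60) · r dz dr dθ.

Inner (z from 0 to 6): 360r.
Middle (r from 0 to 4): 2880.
Outer (θ from 0 to 2π): 5760π.

Therefore ∯_{∂V} F · n dS = 5760π.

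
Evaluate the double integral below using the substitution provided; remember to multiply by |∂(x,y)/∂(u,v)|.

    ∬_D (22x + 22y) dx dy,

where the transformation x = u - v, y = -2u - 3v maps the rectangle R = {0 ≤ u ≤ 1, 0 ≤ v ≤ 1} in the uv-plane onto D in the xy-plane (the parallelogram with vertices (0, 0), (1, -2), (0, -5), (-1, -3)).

Compute the Jacobian determinant of (x, y) with respect to (u, v):

    ∂(x,y)/∂(u,v) = | 1  -1 | = (1)(-3) - (-1)(-2) = -5.
                   | -2  -3 |

Its absolute value is |J| = 5 (the area scaling factor).

Substituting x = u - v, y = -2u - 3v into the integrand,

    22x + 22y → -22u - 88v,

so the integral becomes

    ∬_R (-22u - 88v) · |J| du dv = ∫_0^1 ∫_0^1 (-110u - 440v) dv du.

Inner (v): -110u - 220.
Outer (u): -275.

Therefore ∬_D (22x + 22y) dx dy = -275.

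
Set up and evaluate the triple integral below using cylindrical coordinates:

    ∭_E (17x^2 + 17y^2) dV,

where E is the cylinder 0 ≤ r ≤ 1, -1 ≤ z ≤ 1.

In cylindrical coordinates, x = r cos(θ), y = r sin(θ), z = z, and dV = r dr dθ dz.

The integrand becomes 17r^2, so

    ∭_E (17x^2 + 17y^2) dV = ∫_{0}^{2π} ∫_{0}^{1} ∫_{-1}^{1} (17r^2) · r dz dr dθ.

Inner (z): 34r^3.
Middle (r from 0 to 1): 17/2.
Outer (θ): 17π.

Therefore the triple integral equals 17π.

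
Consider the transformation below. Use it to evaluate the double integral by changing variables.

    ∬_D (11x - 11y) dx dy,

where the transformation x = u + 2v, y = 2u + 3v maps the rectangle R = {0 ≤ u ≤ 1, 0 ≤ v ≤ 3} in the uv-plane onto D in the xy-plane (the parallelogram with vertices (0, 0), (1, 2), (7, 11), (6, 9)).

Compute the Jacobian determinant of (x, y) with respect to (u, v):

    ∂(x,y)/∂(u,v) = | 1  2 | = (1)(3) - (2)(2) = -1.
                   | 2  3 |

Its absolute value is |J| = 1 (the area scaling factor).

Substituting x = u + 2v, y = 2u + 3v into the integrand,

    11x - 11y → -11u - 11v,

so the integral becomes

    ∬_R (-11u - 11v) · |J| du dv = ∫_0^1 ∫_0^3 (-11u - 11v) dv du.

Inner (v): -33u - 99/2.
Outer (u): -66.

Therefore ∬_D (11x - 11y) dx dy = -66.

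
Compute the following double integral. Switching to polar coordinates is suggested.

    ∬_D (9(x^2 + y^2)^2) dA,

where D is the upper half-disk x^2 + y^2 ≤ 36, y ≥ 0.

The region D is 0 ≤ r ≤ 6, 0 ≤ θ ≤ π in polar coordinates, where x = r cos(θ), y = r sin(θ), and dA = r dr dθ.

Under the substitution, the integrand becomes 9r^4, so

    ∬_D (9(x^2 + y^2)^2) dA = ∫_{0}^{π} ∫_{0}^{6} (9r^4) · r dr dθ.

Inner integral (in r): ∫_{0}^{6} (9r^4) · r dr = 69984.

Outer integral (in θ): ∫_{0}^{π} (69984) dθ = 69984π.

Therefore ∬_D (9(x^2 + y^2)^2) dA = 69984π.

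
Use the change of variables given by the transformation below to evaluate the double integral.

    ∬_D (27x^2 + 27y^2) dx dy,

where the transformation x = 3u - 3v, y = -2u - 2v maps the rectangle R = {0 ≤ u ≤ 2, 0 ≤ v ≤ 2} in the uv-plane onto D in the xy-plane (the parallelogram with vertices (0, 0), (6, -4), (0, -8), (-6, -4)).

Compute the Jacobian determinant of (x, y) with respect to (u, v):

    ∂(x,y)/∂(u,v) = | 3  -3 | = (3)(-2) - (-3)(-2) = -12.
                   | -2  -2 |

Its absolute value is |J| = 12 (the area scaling factor).

Substituting x = 3u - 3v, y = -2u - 2v into the integrand,

    27x^2 + 27y^2 → 351u^2 - 270u v + 351v^2,

so the integral becomes

    ∬_R (351u^2 - 270u v + 351v^2) · |J| du dv = ∫_0^2 ∫_0^2 (4212u^2 - 3240u v + 4212v^2) dv du.

Inner (v): 8424u^2 - 6480u + 11232.
Outer (u): 31968.

Therefore ∬_D (27x^2 + 27y^2) dx dy = 31968.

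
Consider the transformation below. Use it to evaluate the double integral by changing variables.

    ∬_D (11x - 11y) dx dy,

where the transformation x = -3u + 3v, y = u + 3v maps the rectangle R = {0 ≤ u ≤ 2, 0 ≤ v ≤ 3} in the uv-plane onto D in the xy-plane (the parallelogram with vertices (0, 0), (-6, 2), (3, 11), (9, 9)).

Compute the Jacobian determinant of (x, y) with respect to (u, v):

    ∂(x,y)/∂(u,v) = | -3  3 | = (-3)(3) - (3)(1) = -12.
                   | 1  3 |

Its absolute value is |J| = 12 (the area scaling factor).

Substituting x = -3u + 3v, y = u + 3v into the integrand,

    11x - 11y → -44u,

so the integral becomes

    ∬_R (-44u) · |J| du dv = ∫_0^2 ∫_0^3 (-528u) dv du.

Inner (v): -1584u.
Outer (u): -3168.

Therefore ∬_D (11x - 11y) dx dy = -3168.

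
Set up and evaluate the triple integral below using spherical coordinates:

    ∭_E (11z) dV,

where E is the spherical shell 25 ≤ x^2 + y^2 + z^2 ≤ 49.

In spherical coordinates, x = ρ sin(φ) cos(θ), y = ρ sin(φ) sin(θ), z = ρ cos(φ), and dV = ρ^2 sin(φ) dρ dφ dθ.

The integrand becomes 11ρ cos(φ), so

    ∭_E (11z) dV = ∫_{0}^{2π} ∫_{0}^{π} ∫_{5}^{7} (11ρ cos(φ)) · ρ^2 sin(φ) dρ dφ dθ.

Inner (ρ): 2442sin(2φ).
Middle (φ): 0.
Outer (θ): 0.

Therefore the triple integral equals 0.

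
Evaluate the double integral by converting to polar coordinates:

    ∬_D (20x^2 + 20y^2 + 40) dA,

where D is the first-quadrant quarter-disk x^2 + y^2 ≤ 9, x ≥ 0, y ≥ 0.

The region D is 0 ≤ r ≤ 3, 0 ≤ θ ≤ π/2 in polar coordinates, where x = r cos(θ), y = r sin(θ), and dA = r dr dθ.

Under the substitution, the integrand becomes 20r^2 + 40, so

    ∬_D (20x^2 + 20y^2 + 40) dA = ∫_{0}^{π/2} ∫_{0}^{3} (20r^2 + 40) · r dr dθ.

Inner integral (in r): ∫_{0}^{3} (20r^2 + 40) · r dr = 585.

Outer integral (in θ): ∫_{0}^{π/2} (585) dθ = 585π/2.

Therefore ∬_D (20x^2 + 20y^2 + 40) dA = 585π/2.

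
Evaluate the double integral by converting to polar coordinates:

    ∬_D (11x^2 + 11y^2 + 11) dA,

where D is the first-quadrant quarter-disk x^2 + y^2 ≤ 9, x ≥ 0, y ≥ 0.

The region D is 0 ≤ r ≤ 3, 0 ≤ θ ≤ π/2 in polar coordinates, where x = r cos(θ), y = r sin(θ), and dA = r dr dθ.

Under the substitution, the integrand becomes 11r^2 + 11, so

    ∬_D (11x^2 + 11y^2 + 11) dA = ∫_{0}^{π/2} ∫_{0}^{3} (11r^2 + 11) · r dr dθ.

Inner integral (in r): ∫_{0}^{3} (11r^2 + 11) · r dr = 1089/4.

Outer integral (in θ): ∫_{0}^{π/2} (1089/4) dθ = 1089π/8.

Therefore ∬_D (11x^2 + 11y^2 + 11) dA = 1089π/8.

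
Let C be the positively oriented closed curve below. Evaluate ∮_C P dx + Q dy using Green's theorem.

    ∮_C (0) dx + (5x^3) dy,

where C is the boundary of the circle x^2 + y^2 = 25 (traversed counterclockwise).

Green's theorem converts the closed line integral into a double integral over the enclosed region D:

    ∮_C P dx + Q dy = ∬_D (∂Q/∂x - ∂P/∂y) dA.

Here P = 0, Q = 5x^3, so

    ∂Q/∂x = 15x^2,    ∂P/∂y = 0,
    ∂Q/∂x - ∂P/∂y = 15x^2.

D is the region x^2 + y^2 ≤ 25. Evaluating the double integral:

In polar coordinates (x = r cos θ, y = r sin θ, dA = r dr dθ) the integrand becomes 15r^2cos(θ)^2, so

    ∬_D (15x^2) dA = ∫_0^{2π} ∫_0^{5} (15r^2cos(θ)^2) · r dr dθ.

Inner (r from 0 to 5): 9375cos(θ)^2/4.
Outer (θ from 0 to 2π): 9375π/4.

Therefore ∮_C P dx + Q dy = 9375π/4.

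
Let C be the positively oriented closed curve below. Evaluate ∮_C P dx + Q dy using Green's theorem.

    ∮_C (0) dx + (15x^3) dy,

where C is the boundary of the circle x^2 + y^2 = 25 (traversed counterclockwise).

Green's theorem converts the closed line integral into a double integral over the enclosed region D:

    ∮_C P dx + Q dy = ∬_D (∂Q/∂x - ∂P/∂y) dA.

Here P = 0, Q = 15x^3, so

    ∂Q/∂x = 45x^2,    ∂P/∂y = 0,
    ∂Q/∂x - ∂P/∂y = 45x^2.

D is the region x^2 + y^2 ≤ 25. Evaluating the double integral:

In polar coordinates (x = r cos θ, y = r sin θ, dA = r dr dθ) the integrand becomes 45r^2cos(θ)^2, so

    ∬_D (45x^2) dA = ∫_0^{2π} ∫_0^{5} (45r^2cos(θ)^2) · r dr dθ.

Inner (r from 0 to 5): 28125cos(θ)^2/4.
Outer (θ from 0 to 2π): 28125π/4.

Therefore ∮_C P dx + Q dy = 28125π/4.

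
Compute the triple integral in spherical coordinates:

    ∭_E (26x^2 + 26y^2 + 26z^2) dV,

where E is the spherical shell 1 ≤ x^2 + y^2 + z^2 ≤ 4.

In spherical coordinates, x = ρ sin(φ) cos(θ), y = ρ sin(φ) sin(θ), z = ρ cos(φ), and dV = ρ^2 sin(φ) dρ dφ dθ.

The integrand becomes 26ρ^2, so

    ∭_E (26x^2 + 26y^2 + 26z^2) dV = ∫_{0}^{2π} ∫_{0}^{π} ∫_{1}^{2} (26ρ^2) · ρ^2 sin(φ) dρ dφ dθ.

Inner (ρ): 806sin(φ)/5.
Middle (φ): 1612/5.
Outer (θ): 3224π/5.

Therefore the triple integral equals 3224π/5.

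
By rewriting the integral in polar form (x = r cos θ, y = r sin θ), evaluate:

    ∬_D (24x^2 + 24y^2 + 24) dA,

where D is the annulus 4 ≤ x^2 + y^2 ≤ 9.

The region D is 2 ≤ r ≤ 3, 0 ≤ θ ≤ 2π in polar coordinates, where x = r cos(θ), y = r sin(θ), and dA = r dr dθ.

Under the substitution, the integrand becomes 24r^2 + 24, so

    ∬_D (24x^2 + 24y^2 + 24) dA = ∫_{0}^{2π} ∫_{2}^{3} (24r^2 + 24) · r dr dθ.

Inner integral (in r): ∫_{2}^{3} (24r^2 + 24) · r dr = 450.

Outer integral (in θ): ∫_{0}^{2π} (450) dθ = 900π.

Therefore ∬_D (24x^2 + 24y^2 + 24) dA = 900π.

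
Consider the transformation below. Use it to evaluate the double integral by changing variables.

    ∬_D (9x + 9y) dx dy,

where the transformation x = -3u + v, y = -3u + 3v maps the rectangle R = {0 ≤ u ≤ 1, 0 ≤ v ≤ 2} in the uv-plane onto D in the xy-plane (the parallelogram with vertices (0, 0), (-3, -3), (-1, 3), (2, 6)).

Compute the Jacobian determinant of (x, y) with respect to (u, v):

    ∂(x,y)/∂(u,v) = | -3  1 | = (-3)(3) - (1)(-3) = -6.
                   | -3  3 |

Its absolute value is |J| = 6 (the area scaling factor).

Substituting x = -3u + v, y = -3u + 3v into the integrand,

    9x + 9y → -54u + 36v,

so the integral becomes

    ∬_R (-54u + 36v) · |J| du dv = ∫_0^1 ∫_0^2 (-324u + 216v) dv du.

Inner (v): 432 - 648u.
Outer (u): 108.

Therefore ∬_D (9x + 9y) dx dy = 108.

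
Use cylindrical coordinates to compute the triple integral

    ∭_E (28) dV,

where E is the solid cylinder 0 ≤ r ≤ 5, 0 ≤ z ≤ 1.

In cylindrical coordinates, x = r cos(θ), y = r sin(θ), z = z, and dV = r dr dθ dz.

The integrand becomes 28, so

    ∭_E (28) dV = ∫_{0}^{2π} ∫_{0}^{5} ∫_{0}^{1} (28) · r dz dr dθ.

Inner (z): 28r.
Middle (r from 0 to 5): 350.
Outer (θ): 700π.

Therefore the triple integral equals 700π.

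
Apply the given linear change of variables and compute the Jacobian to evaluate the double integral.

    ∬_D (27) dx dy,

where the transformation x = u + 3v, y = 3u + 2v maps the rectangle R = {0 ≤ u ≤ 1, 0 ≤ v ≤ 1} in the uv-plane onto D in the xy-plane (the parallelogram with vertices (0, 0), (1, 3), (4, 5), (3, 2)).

Compute the Jacobian determinant of (x, y) with respect to (u, v):

    ∂(x,y)/∂(u,v) = | 1  3 | = (1)(2) - (3)(3) = -7.
                   | 3  2 |

Its absolute value is |J| = 7 (the area scaling factor).

Substituting x = u + 3v, y = 3u + 2v into the integrand,

    27 → 27,

so the integral becomes

    ∬_R (27) · |J| du dv = ∫_0^1 ∫_0^1 (189) dv du.

Inner (v): 189.
Outer (u): 189.

Therefore ∬_D (27) dx dy = 189.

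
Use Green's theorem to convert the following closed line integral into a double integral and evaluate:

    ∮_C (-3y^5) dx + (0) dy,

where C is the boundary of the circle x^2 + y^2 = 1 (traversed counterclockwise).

Green's theorem converts the closed line integral into a double integral over the enclosed region D:

    ∮_C P dx + Q dy = ∬_D (∂Q/∂x - ∂P/∂y) dA.

Here P = -3y^5, Q = 0, so

    ∂Q/∂x = 0,    ∂P/∂y = -15y^4,
    ∂Q/∂x - ∂P/∂y = 15y^4.

D is the region x^2 + y^2 ≤ 1. Evaluating the double integral:

In polar coordinates (x = r cos θ, y = r sin θ, dA = r dr dθ) the integrand becomes 15r^4sin(θ)^4, so

    ∬_D (15y^4) dA = ∫_0^{2π} ∫_0^{1} (15r^4sin(θ)^4) · r dr dθ.

Inner (r from 0 to 1): 5sin(θ)^4/2.
Outer (θ from 0 to 2π): 15π/8.

Therefore ∮_C P dx + Q dy = 15π/8.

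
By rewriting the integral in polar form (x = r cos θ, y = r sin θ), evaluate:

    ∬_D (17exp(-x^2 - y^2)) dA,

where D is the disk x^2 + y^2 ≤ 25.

The region D is 0 ≤ r ≤ 5, 0 ≤ θ ≤ 2π in polar coordinates, where x = r cos(θ), y = r sin(θ), and dA = r dr dθ.

Under the substitution, the integrand becomes 17exp(-r^2), so

    ∬_D (17exp(-x^2 - y^2)) dA = ∫_{0}^{2π} ∫_{0}^{5} (17exp(-r^2)) · r dr dθ.

Inner integral (in r): ∫_{0}^{5} (17exp(-r^2)) · r dr = 17/2 - 17exp(-25)/2.

Outer integral (in θ): ∫_{0}^{2π} (17/2 - 17exp(-25)/2) dθ = -17π exp(-25) + 17π.

Therefore ∬_D (17exp(-x^2 - y^2)) dA = -17π exp(-25) + 17π.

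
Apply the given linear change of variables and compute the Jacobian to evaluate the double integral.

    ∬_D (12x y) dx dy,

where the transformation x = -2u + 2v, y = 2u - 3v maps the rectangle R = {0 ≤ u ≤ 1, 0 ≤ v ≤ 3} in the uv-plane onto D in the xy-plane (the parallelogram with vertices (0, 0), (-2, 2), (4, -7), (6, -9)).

Compute the Jacobian determinant of (x, y) with respect to (u, v):

    ∂(x,y)/∂(u,v) = | -2  2 | = (-2)(-3) - (2)(2) = 2.
                   | 2  -3 |

Its absolute value is |J| = 2 (the area scaling factor).

Substituting x = -2u + 2v, y = 2u - 3v into the integrand,

    12x y → -48u^2 + 120u v - 72v^2,

so the integral becomes

    ∬_R (-48u^2 + 120u v - 72v^2) · |J| du dv = ∫_0^1 ∫_0^3 (-96u^2 + 240u v - 144v^2) dv du.

Inner (v): -288u^2 + 1080u - 1296.
Outer (u): -852.

Therefore ∬_D (12x y) dx dy = -852.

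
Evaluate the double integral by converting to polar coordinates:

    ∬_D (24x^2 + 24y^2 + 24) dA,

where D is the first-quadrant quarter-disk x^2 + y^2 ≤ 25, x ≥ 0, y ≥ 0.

The region D is 0 ≤ r ≤ 5, 0 ≤ θ ≤ π/2 in polar coordinates, where x = r cos(θ), y = r sin(θ), and dA = r dr dθ.

Under the substitution, the integrand becomes 24r^2 + 24, so

    ∬_D (24x^2 + 24y^2 + 24) dA = ∫_{0}^{π/2} ∫_{0}^{5} (24r^2 + 24) · r dr dθ.

Inner integral (in r): ∫_{0}^{5} (24r^2 + 24) · r dr = 4050.

Outer integral (in θ): ∫_{0}^{π/2} (4050) dθ = 2025π.

Therefore ∬_D (24x^2 + 24y^2 + 24) dA = 2025π.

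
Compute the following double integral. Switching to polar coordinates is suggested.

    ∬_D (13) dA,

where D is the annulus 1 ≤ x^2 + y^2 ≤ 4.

The region D is 1 ≤ r ≤ 2, 0 ≤ θ ≤ 2π in polar coordinates, where x = r cos(θ), y = r sin(θ), and dA = r dr dθ.

Under the substitution, the integrand becomes 13, so

    ∬_D (13) dA = ∫_{0}^{2π} ∫_{1}^{2} (13) · r dr dθ.

Inner integral (in r): ∫_{1}^{2} (13) · r dr = 39/2.

Outer integral (in θ): ∫_{0}^{2π} (39/2) dθ = 39π.

Therefore ∬_D (13) dA = 39π.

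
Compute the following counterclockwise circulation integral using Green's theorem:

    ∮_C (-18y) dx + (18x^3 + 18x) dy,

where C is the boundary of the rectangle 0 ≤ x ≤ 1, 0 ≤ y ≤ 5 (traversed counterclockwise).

Green's theorem converts the closed line integral into a double integral over the enclosed region D:

    ∮_C P dx + Q dy = ∬_D (∂Q/∂x - ∂P/∂y) dA.

Here P = -18y, Q = 18x^3 + 18x, so

    ∂Q/∂x = 54x^2 + 18,    ∂P/∂y = -18,
    ∂Q/∂x - ∂P/∂y = 54x^2 + 36.

D is the region 0 ≤ x ≤ 1, 0 ≤ y ≤ 5. Evaluating the double integral:

    ∬_D (54x^2 + 36) dA = ∫_0^{1} ∫_0^{5} (54x^2 + 36) dy dx.

Inner (y from 0 to 5): 270x^2 + 180.
Outer (x from 0 to 1): 270.

Therefore ∮_C P dx + Q dy = 270.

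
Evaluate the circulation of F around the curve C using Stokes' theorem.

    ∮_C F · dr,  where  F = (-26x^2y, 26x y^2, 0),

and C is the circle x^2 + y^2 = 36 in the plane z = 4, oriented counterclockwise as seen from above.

Let S be the flat disk x^2 + y^2 ≤ 36 in the plane z = 4, with upward unit normal n̂ = ẑ. By Stokes' theorem,

    ∮_C F · dr = ∬_S (∇ × F) · n̂ dS = ∬_D (curl F)_z dA,

where D is the disk x^2 + y^2 ≤ 36.

Compute the curl of F = (-26x^2y, 26x y^2, 0):
    (∇ × F)_x = ∂F_z/∂y - ∂F_y/∂z = 0,
    (∇ × F)_y = ∂F_x/∂z - ∂F_z/∂x = 0,
    (∇ × F)_z = ∂F_y/∂x - ∂F_x/∂y = 26x^2 + 26y^2.

On z = 4, (curl F)_z = 26x^2 + 26y^2.

Convert to polar (x = r cos θ, y = r sin θ, dA = r dr dθ); the integrand becomes 26r^2, so

    ∬_D (curl F)_z dA = ∫_0^{2π} ∫_0^{6} (26r^2) · r dr dθ.

Inner (r from 0 to 6): 8424.
Outer (θ from 0 to 2π): 16848π.

Therefore ∮_C F · dr = 16848π.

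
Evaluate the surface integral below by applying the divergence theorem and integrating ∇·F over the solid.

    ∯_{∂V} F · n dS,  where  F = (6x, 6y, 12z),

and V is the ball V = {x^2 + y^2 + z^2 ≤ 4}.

By the divergence theorem,

    ∯_{∂V} F · n dS = ∭_V (∇ · F) dV.

Compute the divergence:
    ∇ · F = ∂F_x/∂x + ∂F_y/∂y + ∂F_z/∂z = 6 + 6 + 12 = 24.

In spherical coordinates, x = ρ sin(φ) cos(θ), y = ρ sin(φ) sin(θ), z = ρ cos(φ), dV = ρ^2 sin(φ) dρ dφ dθ, with 0 ≤ ρ ≤ 2, 0 ≤ φ ≤ π, 0 ≤ θ ≤ 2π.

The integrand, after substitution and multiplying by the volume element, becomes (24) · ρ^2 sin(φ), so

    ∭_V (∇·F) dV = ∫_0^{2π} ∫_0^{π} ∫_0^{2} (24) · ρ^2 sin(φ) dρ dφ dθ.

Inner (ρ from 0 to 2): 64sin(φ).
Middle (φ from 0 to π): 128.
Outer (θ from 0 to 2π): 256π.

Therefore ∯_{∂V} F · n dS = 256π.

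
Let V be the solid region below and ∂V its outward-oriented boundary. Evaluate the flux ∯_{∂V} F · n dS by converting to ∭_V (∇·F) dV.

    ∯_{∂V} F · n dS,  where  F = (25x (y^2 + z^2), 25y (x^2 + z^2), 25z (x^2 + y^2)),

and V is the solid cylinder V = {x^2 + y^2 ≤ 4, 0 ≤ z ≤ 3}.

By the divergence theorem,

    ∯_{∂V} F · n dS = ∭_V (∇ · F) dV.

Compute the divergence:
    ∇ · F = ∂F_x/∂x + ∂F_y/∂y + ∂F_z/∂z = 25y^2 + 25z^2 + 25x^2 + 25z^2 + 25x^2 + 25y^2 = 50x^2 + 50y^2 + 50z^2.

In cylindrical coordinates, x = r cos(θ), y = r sin(θ), z = z, dV = r dr dθ dz, with 0 ≤ r ≤ 2, 0 ≤ θ ≤ 2π, 0 ≤ z ≤ 3.

The integrand, after substitution and multiplying by the volume element, becomes (50r^2 + 50z^2) · r, so

    ∭_V (∇·F) dV = ∫_0^{2π} ∫_0^{2} ∫_0^{3} (50r^2 + 50z^2) · r dz dr dθ.

Inner (z from 0 to 3): 150r (r^2 + 3).
Middle (r from 0 to 2): 1500.
Outer (θ from 0 to 2π): 3000π.

Therefore ∯_{∂V} F · n dS = 3000π.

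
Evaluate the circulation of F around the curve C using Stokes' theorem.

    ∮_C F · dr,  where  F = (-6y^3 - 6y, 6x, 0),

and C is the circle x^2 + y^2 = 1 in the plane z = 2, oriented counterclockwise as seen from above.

Let S be the flat disk x^2 + y^2 ≤ 1 in the plane z = 2, with upward unit normal n̂ = ẑ. By Stokes' theorem,

    ∮_C F · dr = ∬_S (∇ × F) · n̂ dS = ∬_D (curl F)_z dA,

where D is the disk x^2 + y^2 ≤ 1.

Compute the curl of F = (-6y^3 - 6y, 6x, 0):
    (∇ × F)_x = ∂F_z/∂y - ∂F_y/∂z = 0,
    (∇ × F)_y = ∂F_x/∂z - ∂F_z/∂x = 0,
    (∇ × F)_z = ∂F_y/∂x - ∂F_x/∂y = 18y^2 + 12.

On z = 2, (curl F)_z = 18y^2 + 12.

Convert to polar (x = r cos θ, y = r sin θ, dA = r dr dθ); the integrand becomes 18r^2sin(θ)^2 + 12, so

    ∬_D (curl F)_z dA = ∫_0^{2π} ∫_0^{1} (18r^2sin(θ)^2 + 12) · r dr dθ.

Inner (r from 0 to 1): 9sin(θ)^2/2 + 6.
Outer (θ from 0 to 2π): 33π/2.

Therefore ∮_C F · dr = 33π/2.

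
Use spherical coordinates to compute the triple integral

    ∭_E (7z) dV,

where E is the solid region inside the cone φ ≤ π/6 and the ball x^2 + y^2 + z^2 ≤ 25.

In spherical coordinates, x = ρ sin(φ) cos(θ), y = ρ sin(φ) sin(θ), z = ρ cos(φ), and dV = ρ^2 sin(φ) dρ dφ dθ.

The integrand becomes 7ρ cos(φ), so

    ∭_E (7z) dV = ∫_{0}^{2π} ∫_{0}^{π/6} ∫_{0}^{5} (7ρ cos(φ)) · ρ^2 sin(φ) dρ dφ dθ.

Inner (ρ): 4375sin(2φ)/8.
Middle (φ): 4375/32.
Outer (θ): 4375π/16.

Therefore the triple integral equals 4375π/16.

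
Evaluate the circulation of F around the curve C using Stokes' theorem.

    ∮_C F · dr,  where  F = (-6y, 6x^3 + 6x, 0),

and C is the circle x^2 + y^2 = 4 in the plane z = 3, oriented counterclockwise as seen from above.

Let S be the flat disk x^2 + y^2 ≤ 4 in the plane z = 3, with upward unit normal n̂ = ẑ. By Stokes' theorem,

    ∮_C F · dr = ∬_S (∇ × F) · n̂ dS = ∬_D (curl F)_z dA,

where D is the disk x^2 + y^2 ≤ 4.

Compute the curl of F = (-6y, 6x^3 + 6x, 0):
    (∇ × F)_x = ∂F_z/∂y - ∂F_y/∂z = 0,
    (∇ × F)_y = ∂F_x/∂z - ∂F_z/∂x = 0,
    (∇ × F)_z = ∂F_y/∂x - ∂F_x/∂y = 18x^2 + 12.

On z = 3, (curl F)_z = 18x^2 + 12.

Convert to polar (x = r cos θ, y = r sin θ, dA = r dr dθ); the integrand becomes 18r^2cos(θ)^2 + 12, so

    ∬_D (curl F)_z dA = ∫_0^{2π} ∫_0^{2} (18r^2cos(θ)^2 + 12) · r dr dθ.

Inner (r from 0 to 2): 72cos(θ)^2 + 24.
Outer (θ from 0 to 2π): 120π.

Therefore ∮_C F · dr = 120π.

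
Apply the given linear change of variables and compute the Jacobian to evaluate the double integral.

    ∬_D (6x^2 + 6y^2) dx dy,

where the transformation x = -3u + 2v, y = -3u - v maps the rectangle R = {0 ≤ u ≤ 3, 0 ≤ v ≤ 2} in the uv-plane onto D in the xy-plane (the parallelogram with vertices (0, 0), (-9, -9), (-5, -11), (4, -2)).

Compute the Jacobian determinant of (x, y) with respect to (u, v):

    ∂(x,y)/∂(u,v) = | -3  2 | = (-3)(-1) - (2)(-3) = 9.
                   | -3  -1 |

Its absolute value is |J| = 9 (the area scaling factor).

Substituting x = -3u + 2v, y = -3u - v into the integrand,

    6x^2 + 6y^2 → 108u^2 - 36u v + 30v^2,

so the integral becomes

    ∬_R (108u^2 - 36u v + 30v^2) · |J| du dv = ∫_0^3 ∫_0^2 (972u^2 - 324u v + 270v^2) dv du.

Inner (v): 1944u^2 - 648u + 720.
Outer (u): 16740.

Therefore ∬_D (6x^2 + 6y^2) dx dy = 16740.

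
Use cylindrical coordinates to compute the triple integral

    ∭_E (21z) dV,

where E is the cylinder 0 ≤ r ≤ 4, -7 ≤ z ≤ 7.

In cylindrical coordinates, x = r cos(θ), y = r sin(θ), z = z, and dV = r dr dθ dz.

The integrand becomes 21z, so

    ∭_E (21z) dV = ∫_{0}^{2π} ∫_{0}^{4} ∫_{-7}^{7} (21z) · r dz dr dθ.

Inner (z): 0.
Middle (r from 0 to 4): 0.
Outer (θ): 0.

Therefore the triple integral equals 0.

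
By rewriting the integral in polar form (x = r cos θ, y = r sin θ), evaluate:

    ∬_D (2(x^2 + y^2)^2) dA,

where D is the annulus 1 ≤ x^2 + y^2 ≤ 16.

The region D is 1 ≤ r ≤ 4, 0 ≤ θ ≤ 2π in polar coordinates, where x = r cos(θ), y = r sin(θ), and dA = r dr dθ.

Under the substitution, the integrand becomes 2r^4, so

    ∬_D (2(x^2 + y^2)^2) dA = ∫_{0}^{2π} ∫_{1}^{4} (2r^4) · r dr dθ.

Inner integral (in r): ∫_{1}^{4} (2r^4) · r dr = 1365.

Outer integral (in θ): ∫_{0}^{2π} (1365) dθ = 2730π.

Therefore ∬_D (2(x^2 + y^2)^2) dA = 2730π.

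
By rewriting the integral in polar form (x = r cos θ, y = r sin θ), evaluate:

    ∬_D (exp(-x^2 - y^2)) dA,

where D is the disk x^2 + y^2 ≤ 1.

The region D is 0 ≤ r ≤ 1, 0 ≤ θ ≤ 2π in polar coordinates, where x = r cos(θ), y = r sin(θ), and dA = r dr dθ.

Under the substitution, the integrand becomes exp(-r^2), so

    ∬_D (exp(-x^2 - y^2)) dA = ∫_{0}^{2π} ∫_{0}^{1} (exp(-r^2)) · r dr dθ.

Inner integral (in r): ∫_{0}^{1} (exp(-r^2)) · r dr = -(1 - e)exp(-1)/2.

Outer integral (in θ): ∫_{0}^{2π} (-(1 - e)exp(-1)/2) dθ = -π exp(-1) + π.

Therefore ∬_D (exp(-x^2 - y^2)) dA = -π exp(-1) + π.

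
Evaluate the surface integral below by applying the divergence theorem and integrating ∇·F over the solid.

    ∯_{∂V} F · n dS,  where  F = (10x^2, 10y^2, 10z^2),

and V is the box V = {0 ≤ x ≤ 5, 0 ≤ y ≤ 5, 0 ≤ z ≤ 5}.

By the divergence theorem,

    ∯_{∂V} F · n dS = ∭_V (∇ · F) dV.

Compute the divergence:
    ∇ · F = ∂F_x/∂x + ∂F_y/∂y + ∂F_z/∂z = 20x + 20y + 20z.

V is a rectangular box, so dV = dx dy dz with 0 ≤ x ≤ 5, 0 ≤ y ≤ 5, 0 ≤ z ≤ 5.

Integrate (20x + 20y + 20z) over V as an iterated integral:

    ∭_V (∇·F) dV = ∫_0^{5} ∫_0^{5} ∫_0^{5} (20x + 20y + 20z) dz dy dx.

Inner (z from 0 to 5): 100x + 100y + 250.
Middle (y from 0 to 5): 500x + 2500.
Outer (x from 0 to 5): 18750.

Therefore ∯_{∂V} F · n dS = 18750.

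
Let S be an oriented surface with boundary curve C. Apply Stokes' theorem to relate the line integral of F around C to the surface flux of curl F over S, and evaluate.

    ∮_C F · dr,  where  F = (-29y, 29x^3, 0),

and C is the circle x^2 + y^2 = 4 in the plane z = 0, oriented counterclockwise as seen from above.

Let S be the flat disk x^2 + y^2 ≤ 4 in the plane z = 0, with upward unit normal n̂ = ẑ. By Stokes' theorem,

    ∮_C F · dr = ∬_S (∇ × F) · n̂ dS = ∬_D (curl F)_z dA,

where D is the disk x^2 + y^2 ≤ 4.

Compute the curl of F = (-29y, 29x^3, 0):
    (∇ × F)_x = ∂F_z/∂y - ∂F_y/∂z = 0,
    (∇ × F)_y = ∂F_x/∂z - ∂F_z/∂x = 0,
    (∇ × F)_z = ∂F_y/∂x - ∂F_x/∂y = 87x^2 + 29.

On z = 0, (curl F)_z = 87x^2 + 29.

Convert to polar (x = r cos θ, y = r sin θ, dA = r dr dθ); the integrand becomes 87r^2cos(θ)^2 + 29, so

    ∬_D (curl F)_z dA = ∫_0^{2π} ∫_0^{2} (87r^2cos(θ)^2 + 29) · r dr dθ.

Inner (r from 0 to 2): 348cos(θ)^2 + 58.
Outer (θ from 0 to 2π): 464π.

Therefore ∮_C F · dr = 464π.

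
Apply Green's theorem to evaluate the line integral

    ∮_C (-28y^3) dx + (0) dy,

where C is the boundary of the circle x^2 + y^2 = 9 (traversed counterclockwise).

Green's theorem converts the closed line integral into a double integral over the enclosed region D:

    ∮_C P dx + Q dy = ∬_D (∂Q/∂x - ∂P/∂y) dA.

Here P = -28y^3, Q = 0, so

    ∂Q/∂x = 0,    ∂P/∂y = -84y^2,
    ∂Q/∂x - ∂P/∂y = 84y^2.

D is the region x^2 + y^2 ≤ 9. Evaluating the double integral:

In polar coordinates (x = r cos θ, y = r sin θ, dA = r dr dθ) the integrand becomes 84r^2sin(θ)^2, so

    ∬_D (84y^2) dA = ∫_0^{2π} ∫_0^{3} (84r^2sin(θ)^2) · r dr dθ.

Inner (r from 0 to 3): 1701sin(θ)^2.
Outer (θ from 0 to 2π): 1701π.

Therefore ∮_C P dx + Q dy = 1701π.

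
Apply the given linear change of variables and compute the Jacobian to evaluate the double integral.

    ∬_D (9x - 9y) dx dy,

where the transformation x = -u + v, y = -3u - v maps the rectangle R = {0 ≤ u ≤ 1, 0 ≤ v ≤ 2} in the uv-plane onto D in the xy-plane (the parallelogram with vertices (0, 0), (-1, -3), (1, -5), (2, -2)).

Compute the Jacobian determinant of (x, y) with respect to (u, v):

    ∂(x,y)/∂(u,v) = | -1  1 | = (-1)(-1) - (1)(-3) = 4.
                   | -3  -1 |

Its absolute value is |J| = 4 (the area scaling factor).

Substituting x = -u + v, y = -3u - v into the integrand,

    9x - 9y → 18u + 18v,

so the integral becomes

    ∬_R (18u + 18v) · |J| du dv = ∫_0^1 ∫_0^2 (72u + 72v) dv du.

Inner (v): 144u + 144.
Outer (u): 216.

Therefore ∬_D (9x - 9y) dx dy = 216.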